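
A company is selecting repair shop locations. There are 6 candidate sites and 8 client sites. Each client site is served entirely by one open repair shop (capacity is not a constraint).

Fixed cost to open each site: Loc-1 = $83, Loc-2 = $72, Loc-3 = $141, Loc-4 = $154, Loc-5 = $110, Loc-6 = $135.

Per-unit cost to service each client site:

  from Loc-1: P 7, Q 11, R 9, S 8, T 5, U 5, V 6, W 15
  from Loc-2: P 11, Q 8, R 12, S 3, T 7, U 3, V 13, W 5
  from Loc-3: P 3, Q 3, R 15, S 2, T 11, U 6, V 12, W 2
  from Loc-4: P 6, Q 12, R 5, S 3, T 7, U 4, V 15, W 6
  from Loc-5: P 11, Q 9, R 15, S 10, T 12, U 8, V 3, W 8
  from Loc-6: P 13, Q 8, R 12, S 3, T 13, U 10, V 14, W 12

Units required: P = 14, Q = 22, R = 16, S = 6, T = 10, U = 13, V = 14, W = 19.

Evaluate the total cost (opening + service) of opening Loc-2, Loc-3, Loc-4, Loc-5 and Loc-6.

Each client site is assigned to its cheapest site among the open ones.
{Loc-2, Loc-3, Loc-4, Loc-5, Loc-6}: P→Loc-3 3·14=42, Q→Loc-3 3·22=66, R→Loc-4 5·16=80, S→Loc-3 2·6=12, T→Loc-2 7·10=70, U→Loc-2 3·13=39, V→Loc-5 3·14=42, W→Loc-3 2·19=38. Service 389; fixed 612; total 1001.

Total cost: 1001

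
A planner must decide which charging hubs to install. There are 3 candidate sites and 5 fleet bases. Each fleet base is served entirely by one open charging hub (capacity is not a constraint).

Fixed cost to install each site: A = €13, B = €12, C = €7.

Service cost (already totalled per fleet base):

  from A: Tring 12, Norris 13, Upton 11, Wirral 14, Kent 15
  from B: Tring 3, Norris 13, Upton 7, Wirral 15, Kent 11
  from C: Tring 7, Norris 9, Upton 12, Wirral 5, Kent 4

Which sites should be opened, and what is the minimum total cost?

For any fixed open set, each fleet base goes to its cheapest open site; total = fixed + service.
{C}: Tring→C 7, Norris→C 9, Upton→C 12, Wirral→C 5, Kent→C 4. Service 37; fixed 7; total 44.
{B, C}: Tring→B 3, Norris→C 9, Upton→B 7, Wirral→C 5, Kent→C 4. Service 28; fixed 19; total 47.
{A, C}: service 36 + fixed 20 = 56
{A, B, C}: service 28 + fixed 32 = 60
No other subset beats 44.

Open C only; minimum total cost 44.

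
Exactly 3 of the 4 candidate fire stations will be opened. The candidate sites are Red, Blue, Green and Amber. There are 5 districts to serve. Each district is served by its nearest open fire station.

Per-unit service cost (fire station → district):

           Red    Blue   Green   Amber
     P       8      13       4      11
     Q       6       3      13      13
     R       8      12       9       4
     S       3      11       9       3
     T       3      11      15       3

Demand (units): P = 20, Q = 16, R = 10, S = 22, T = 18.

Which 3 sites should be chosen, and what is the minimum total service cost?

Choose Blue, Green and Amber; total service cost 288.

With exactly 3 open, each district uses its cheapest among the chosen.
{Blue, Green, Amber}: P→Green 4·20=80, Q→Blue 3·16=48, R→Amber 4·10=40, S→Amber 3·22=66, T→Amber 3·18=54. Service cost 288.
{Red, Blue, Green}: service cost 328
{Red, Green, Amber}: service cost 336
Among all 4 size-3 choices, {Blue, Green, Amber} is lowest.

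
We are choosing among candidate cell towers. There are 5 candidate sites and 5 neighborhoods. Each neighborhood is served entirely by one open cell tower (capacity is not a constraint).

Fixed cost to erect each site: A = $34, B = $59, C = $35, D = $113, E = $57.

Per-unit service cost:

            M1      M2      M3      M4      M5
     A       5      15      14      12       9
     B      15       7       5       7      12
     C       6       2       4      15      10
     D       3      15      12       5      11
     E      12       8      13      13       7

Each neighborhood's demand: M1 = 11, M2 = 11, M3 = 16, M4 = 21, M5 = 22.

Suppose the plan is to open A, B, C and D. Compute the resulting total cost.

Each neighborhood is assigned to its cheapest site among the open ones.
{A, B, C, D}: M1→D 3·11=33, M2→C 2·11=22, M3→C 4·16=64, M4→D 5·21=105, M5→A 9·22=198. Service 422; fixed 241; total 663.

Total cost: 663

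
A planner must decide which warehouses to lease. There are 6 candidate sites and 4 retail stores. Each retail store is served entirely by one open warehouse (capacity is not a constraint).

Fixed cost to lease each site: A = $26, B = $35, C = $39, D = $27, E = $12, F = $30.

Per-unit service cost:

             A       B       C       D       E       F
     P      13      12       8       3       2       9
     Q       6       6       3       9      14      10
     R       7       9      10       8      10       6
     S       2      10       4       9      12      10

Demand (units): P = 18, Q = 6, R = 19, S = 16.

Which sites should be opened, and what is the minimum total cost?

Open A and E; minimum total cost 275.

For any fixed open set, each retail store goes to its cheapest open site; total = fixed + service.
{A, E}: P→E 2·18=36, Q→A 6·6=36, R→A 7·19=133, S→A 2·16=32. Service 237; fixed 38; total 275.
{A, E, F}: service 218 + fixed 68 = 286
{A, C, E}: service 219 + fixed 77 = 296
{A, B, C, D, E, F}: P→E 2·18=36, Q→C 3·6=18, R→F 6·19=114, S→A 2·16=32. Service 200; fixed 169; total 369.
No other subset beats 275.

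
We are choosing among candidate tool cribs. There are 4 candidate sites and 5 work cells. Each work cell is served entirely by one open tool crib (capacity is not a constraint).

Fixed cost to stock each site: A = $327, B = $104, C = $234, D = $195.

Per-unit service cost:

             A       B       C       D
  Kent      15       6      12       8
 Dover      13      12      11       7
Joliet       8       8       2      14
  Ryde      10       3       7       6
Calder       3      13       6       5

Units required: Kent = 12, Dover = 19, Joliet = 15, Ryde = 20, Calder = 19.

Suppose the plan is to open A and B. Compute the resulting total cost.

Each work cell is assigned to its cheapest site among the open ones.
{A, B}: Kent→B 6·12=72, Dover→B 12·19=228, Joliet→A 8·15=120, Ryde→B 3·20=60, Calder→A 3·19=57. Service 537; fixed 431; total 968.

Total cost: 968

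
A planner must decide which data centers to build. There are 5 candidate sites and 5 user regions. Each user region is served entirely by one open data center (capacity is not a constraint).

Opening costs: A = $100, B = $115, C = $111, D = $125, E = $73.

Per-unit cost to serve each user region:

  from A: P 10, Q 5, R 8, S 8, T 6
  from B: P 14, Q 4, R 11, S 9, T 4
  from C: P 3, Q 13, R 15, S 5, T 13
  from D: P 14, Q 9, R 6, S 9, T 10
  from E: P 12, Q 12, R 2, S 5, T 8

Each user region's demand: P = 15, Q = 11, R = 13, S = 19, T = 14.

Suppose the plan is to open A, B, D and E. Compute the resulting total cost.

Total cost: 784

Each user region is assigned to its cheapest site among the open ones.
{A, B, D, E}: P→A 10·15=150, Q→B 4·11=44, R→E 2·13=26, S→E 5·19=95, T→B 4·14=56. Service 371; fixed 413; total 784.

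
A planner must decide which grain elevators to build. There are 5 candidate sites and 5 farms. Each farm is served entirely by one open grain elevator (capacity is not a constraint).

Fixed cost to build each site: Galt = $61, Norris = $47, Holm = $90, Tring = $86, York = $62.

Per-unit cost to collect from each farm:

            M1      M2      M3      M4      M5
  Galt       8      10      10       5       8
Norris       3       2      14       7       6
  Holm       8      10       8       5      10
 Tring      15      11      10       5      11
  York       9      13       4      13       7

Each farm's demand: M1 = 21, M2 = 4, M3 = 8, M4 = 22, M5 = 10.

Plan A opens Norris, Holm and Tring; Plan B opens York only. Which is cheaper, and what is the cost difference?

Plan A is cheaper by 163.

Plan A: {Norris, Holm, Tring}: M1→Norris 3·21=63, M2→Norris 2·4=8, M3→Holm 8·8=64, M4→Holm 5·22=110, M5→Norris 6·10=60. Service 305; fixed 223; total 528.
Plan B: {York}: M1→York 9·21=189, M2→York 13·4=52, M3→York 4·8=32, M4→York 13·22=286, M5→York 7·10=70. Service 629; fixed 62; total 691.
Difference: |528 − 691| = 163.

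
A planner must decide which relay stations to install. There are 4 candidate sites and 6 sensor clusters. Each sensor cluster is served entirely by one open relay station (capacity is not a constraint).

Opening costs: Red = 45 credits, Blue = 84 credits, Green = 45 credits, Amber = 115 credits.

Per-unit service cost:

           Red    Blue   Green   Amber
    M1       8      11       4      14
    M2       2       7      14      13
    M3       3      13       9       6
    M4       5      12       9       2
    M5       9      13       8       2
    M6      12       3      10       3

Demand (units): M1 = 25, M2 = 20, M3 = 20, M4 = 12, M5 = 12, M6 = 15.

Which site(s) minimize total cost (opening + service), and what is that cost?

Open Red, Green and Amber; minimum total cost 498.

For any fixed open set, each sensor cluster goes to its cheapest open site; total = fixed + service.
{Red, Green, Amber}: M1→Green 4·25=100, M2→Red 2·20=40, M3→Red 3·20=60, M4→Amber 2·12=24, M5→Amber 2·12=24, M6→Amber 3·15=45. Service 293; fixed 205; total 498.
{Red, Amber}: M1→Red 8·25=200, M2→Red 2·20=40, M3→Red 3·20=60, M4→Amber 2·12=24, M5→Amber 2·12=24, M6→Amber 3·15=45. Service 393; fixed 160; total 553.
{Red, Blue, Green}: service 401 + fixed 174 = 575
{Red, Blue, Green, Amber}: service 293 + fixed 289 = 582
(All 15 nonempty subsets were checked; Red, Green and Amber is lowest.)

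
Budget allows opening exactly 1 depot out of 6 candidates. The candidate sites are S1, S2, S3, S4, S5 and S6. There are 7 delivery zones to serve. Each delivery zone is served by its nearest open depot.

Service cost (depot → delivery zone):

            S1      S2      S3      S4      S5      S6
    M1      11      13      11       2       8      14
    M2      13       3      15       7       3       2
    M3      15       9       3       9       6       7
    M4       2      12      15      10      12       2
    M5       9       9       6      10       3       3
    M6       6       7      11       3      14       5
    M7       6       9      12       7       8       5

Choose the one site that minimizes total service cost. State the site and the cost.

Choose S6 only; total service cost 38.

With exactly 1 open, each delivery zone uses its cheapest among the chosen.
{S6}: M1→S6 14, M2→S6 2, M3→S6 7, M4→S6 2, M5→S6 3, M6→S6 5, M7→S6 5. Service cost 38.
{S4}: service cost 48
{S5}: service cost 54
Among all 6 size-1 choices, {S6} is lowest.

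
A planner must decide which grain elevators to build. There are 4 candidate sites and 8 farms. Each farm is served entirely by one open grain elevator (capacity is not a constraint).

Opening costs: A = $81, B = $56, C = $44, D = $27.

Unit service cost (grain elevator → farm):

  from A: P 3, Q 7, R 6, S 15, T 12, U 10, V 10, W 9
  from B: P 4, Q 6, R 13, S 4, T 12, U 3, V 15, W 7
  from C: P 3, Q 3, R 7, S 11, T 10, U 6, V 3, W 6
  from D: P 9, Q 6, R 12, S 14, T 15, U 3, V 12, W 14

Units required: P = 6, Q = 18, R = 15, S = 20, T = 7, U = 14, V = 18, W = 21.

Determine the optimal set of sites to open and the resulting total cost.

Open B and C; minimum total cost 649.

For any fixed open set, each farm goes to its cheapest open site; total = fixed + service.
{B, C}: P→C 3·6=18, Q→C 3·18=54, R→C 7·15=105, S→B 4·20=80, T→C 10·7=70, U→B 3·14=42, V→C 3·18=54, W→C 6·21=126. Service 549; fixed 100; total 649.
{B, C, D}: service 549 + fixed 127 = 676
{A, B, C}: service 534 + fixed 181 = 715
{A, B, C, D}: P→A 3·6=18, Q→C 3·18=54, R→A 6·15=90, S→B 4·20=80, T→C 10·7=70, U→B 3·14=42, V→C 3·18=54, W→C 6·21=126. Service 534; fixed 208; total 742.
No other subset beats 649.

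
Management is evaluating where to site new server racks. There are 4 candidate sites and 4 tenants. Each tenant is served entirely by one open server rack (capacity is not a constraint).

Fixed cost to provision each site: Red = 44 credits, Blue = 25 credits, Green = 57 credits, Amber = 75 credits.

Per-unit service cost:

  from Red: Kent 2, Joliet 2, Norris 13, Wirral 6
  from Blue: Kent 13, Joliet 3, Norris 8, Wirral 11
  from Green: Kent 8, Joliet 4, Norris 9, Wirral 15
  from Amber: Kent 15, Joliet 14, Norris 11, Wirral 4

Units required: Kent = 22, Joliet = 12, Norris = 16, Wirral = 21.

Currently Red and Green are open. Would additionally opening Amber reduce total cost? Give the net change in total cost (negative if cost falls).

No — net change +33 (cost rises by 33).

Current service cost with {Red, Green}: 338.
Adding Amber: each tenant re-picks its cheapest; new service cost 296, saving 42.
Extra fixed cost: 75. Net change = 75 − 42 = 33.
(Totals: 439 → 472.)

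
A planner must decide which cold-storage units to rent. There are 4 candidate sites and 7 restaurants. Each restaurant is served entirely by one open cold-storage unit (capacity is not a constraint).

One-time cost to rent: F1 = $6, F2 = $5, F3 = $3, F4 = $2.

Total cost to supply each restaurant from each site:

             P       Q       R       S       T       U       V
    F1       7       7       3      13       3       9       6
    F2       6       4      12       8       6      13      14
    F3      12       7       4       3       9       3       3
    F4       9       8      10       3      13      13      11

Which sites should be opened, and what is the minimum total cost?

For any fixed open set, each restaurant goes to its cheapest open site; total = fixed + service.
{F2, F3}: P→F2 6, Q→F2 4, R→F3 4, S→F3 3, T→F2 6, U→F3 3, V→F3 3. Service 29; fixed 8; total 37.
{F1, F3}: service 29 + fixed 9 = 38
{F1, F2, F3}: service 25 + fixed 14 = 39
{F1, F2, F3, F4}: P→F2 6, Q→F2 4, R→F1 3, S→F3 3, T→F1 3, U→F3 3, V→F3 3. Service 25; fixed 16; total 41.
(All 15 nonempty subsets were checked; F2 and F3 is lowest.)

Open F2 and F3; minimum total cost 37.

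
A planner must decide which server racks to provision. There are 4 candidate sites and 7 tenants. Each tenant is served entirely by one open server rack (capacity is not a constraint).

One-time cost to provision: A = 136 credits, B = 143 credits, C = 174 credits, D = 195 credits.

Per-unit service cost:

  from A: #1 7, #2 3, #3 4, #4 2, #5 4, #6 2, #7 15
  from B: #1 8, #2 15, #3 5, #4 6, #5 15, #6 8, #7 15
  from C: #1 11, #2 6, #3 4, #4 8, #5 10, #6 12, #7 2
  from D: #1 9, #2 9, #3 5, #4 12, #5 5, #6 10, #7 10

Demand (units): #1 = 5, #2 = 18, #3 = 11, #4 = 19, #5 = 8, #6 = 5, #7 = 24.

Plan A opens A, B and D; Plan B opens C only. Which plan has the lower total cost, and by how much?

Plan A: {A, B, D}: #1→A 7·5=35, #2→A 3·18=54, #3→A 4·11=44, #4→A 2·19=38, #5→A 4·8=32, #6→A 2·5=10, #7→D 10·24=240. Service 453; fixed 474; total 927.
Plan B: {C}: #1→C 11·5=55, #2→C 6·18=108, #3→C 4·11=44, #4→C 8·19=152, #5→C 10·8=80, #6→C 12·5=60, #7→C 2·24=48. Service 547; fixed 174; total 721.
Difference: |927 − 721| = 206.

Plan B is cheaper by 206.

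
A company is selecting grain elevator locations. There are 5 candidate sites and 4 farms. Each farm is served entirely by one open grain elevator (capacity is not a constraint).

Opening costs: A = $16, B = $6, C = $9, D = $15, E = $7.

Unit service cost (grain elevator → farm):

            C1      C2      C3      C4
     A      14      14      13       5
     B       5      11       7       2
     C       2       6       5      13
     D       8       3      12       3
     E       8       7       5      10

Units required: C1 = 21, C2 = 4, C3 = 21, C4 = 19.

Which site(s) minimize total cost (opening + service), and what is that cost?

For any fixed open set, each farm goes to its cheapest open site; total = fixed + service.
{B, C}: C1→C 2·21=42, C2→C 6·4=24, C3→C 5·21=105, C4→B 2·19=38. Service 209; fixed 15; total 224.
{B, C, D}: service 197 + fixed 30 = 227
{B, C, E}: C1→C 2·21=42, C2→C 6·4=24, C3→C 5·21=105, C4→B 2·19=38. Service 209; fixed 22; total 231.
{A, B, C, D, E}: C1→C 2·21=42, C2→D 3·4=12, C3→C 5·21=105, C4→B 2·19=38. Service 197; fixed 53; total 250.
No other subset beats 224.

Open B and C; minimum total cost 224.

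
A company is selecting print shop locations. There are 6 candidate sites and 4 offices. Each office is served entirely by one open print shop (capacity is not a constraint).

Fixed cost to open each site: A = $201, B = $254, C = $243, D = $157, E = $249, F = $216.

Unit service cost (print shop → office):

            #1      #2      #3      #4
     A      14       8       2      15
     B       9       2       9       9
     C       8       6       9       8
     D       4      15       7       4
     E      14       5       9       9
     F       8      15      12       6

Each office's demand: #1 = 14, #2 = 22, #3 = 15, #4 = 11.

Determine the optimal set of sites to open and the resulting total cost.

Open B only; minimum total cost 658.

For any fixed open set, each office goes to its cheapest open site; total = fixed + service.
{B}: #1→B 9·14=126, #2→B 2·22=44, #3→B 9·15=135, #4→B 9·11=99. Service 404; fixed 254; total 658.
{B, D}: service 249 + fixed 411 = 660
{A, D}: #1→D 4·14=56, #2→A 8·22=176, #3→A 2·15=30, #4→D 4·11=44. Service 306; fixed 358; total 664.
{A, B, C, D, E, F}: #1→D 4·14=56, #2→B 2·22=44, #3→A 2·15=30, #4→D 4·11=44. Service 174; fixed 1320; total 1494.
No other subset beats 658.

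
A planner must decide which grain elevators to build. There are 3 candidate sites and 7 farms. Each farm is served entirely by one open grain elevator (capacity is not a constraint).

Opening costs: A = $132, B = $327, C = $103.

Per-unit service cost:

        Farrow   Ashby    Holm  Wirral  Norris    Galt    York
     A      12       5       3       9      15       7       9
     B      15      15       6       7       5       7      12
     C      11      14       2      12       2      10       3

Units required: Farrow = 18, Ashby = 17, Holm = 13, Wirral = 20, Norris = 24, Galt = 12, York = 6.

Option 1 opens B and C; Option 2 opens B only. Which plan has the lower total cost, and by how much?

Option 1: {B, C}: Farrow→C 11·18=198, Ashby→C 14·17=238, Holm→C 2·13=26, Wirral→B 7·20=140, Norris→C 2·24=48, Galt→B 7·12=84, York→C 3·6=18. Service 752; fixed 430; total 1182.
Option 2: {B}: Farrow→B 15·18=270, Ashby→B 15·17=255, Holm→B 6·13=78, Wirral→B 7·20=140, Norris→B 5·24=120, Galt→B 7·12=84, York→B 12·6=72. Service 1019; fixed 327; total 1346.
Difference: |1182 − 1346| = 164.

Option 1 is cheaper by 164.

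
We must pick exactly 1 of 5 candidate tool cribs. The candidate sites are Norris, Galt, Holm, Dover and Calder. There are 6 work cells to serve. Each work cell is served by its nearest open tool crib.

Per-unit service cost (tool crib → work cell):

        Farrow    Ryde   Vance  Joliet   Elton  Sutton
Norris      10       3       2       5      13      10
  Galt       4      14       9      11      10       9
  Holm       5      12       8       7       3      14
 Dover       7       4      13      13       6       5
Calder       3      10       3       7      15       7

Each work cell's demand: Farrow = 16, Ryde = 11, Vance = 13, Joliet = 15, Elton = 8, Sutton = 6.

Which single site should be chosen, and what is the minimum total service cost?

With exactly 1 open, each work cell uses its cheapest among the chosen.
{Norris}: Farrow→Norris 10·16=160, Ryde→Norris 3·11=33, Vance→Norris 2·13=26, Joliet→Norris 5·15=75, Elton→Norris 13·8=104, Sutton→Norris 10·6=60. Service cost 458.
{Calder}: service cost 464
{Holm}: service cost 529
Among all 5 size-1 choices, {Norris} is lowest.

Choose Norris only; total service cost 458.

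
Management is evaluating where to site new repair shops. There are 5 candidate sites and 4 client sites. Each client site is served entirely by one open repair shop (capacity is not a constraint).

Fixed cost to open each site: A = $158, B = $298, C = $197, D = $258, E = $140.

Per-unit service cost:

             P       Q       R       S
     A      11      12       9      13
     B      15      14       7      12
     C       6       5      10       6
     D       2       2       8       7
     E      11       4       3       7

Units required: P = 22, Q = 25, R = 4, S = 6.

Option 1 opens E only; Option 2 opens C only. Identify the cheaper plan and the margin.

Option 1: {E}: P→E 11·22=242, Q→E 4·25=100, R→E 3·4=12, S→E 7·6=42. Service 396; fixed 140; total 536.
Option 2: {C}: P→C 6·22=132, Q→C 5·25=125, R→C 10·4=40, S→C 6·6=36. Service 333; fixed 197; total 530.
Difference: |536 − 530| = 6.

Option 2 is cheaper by 6.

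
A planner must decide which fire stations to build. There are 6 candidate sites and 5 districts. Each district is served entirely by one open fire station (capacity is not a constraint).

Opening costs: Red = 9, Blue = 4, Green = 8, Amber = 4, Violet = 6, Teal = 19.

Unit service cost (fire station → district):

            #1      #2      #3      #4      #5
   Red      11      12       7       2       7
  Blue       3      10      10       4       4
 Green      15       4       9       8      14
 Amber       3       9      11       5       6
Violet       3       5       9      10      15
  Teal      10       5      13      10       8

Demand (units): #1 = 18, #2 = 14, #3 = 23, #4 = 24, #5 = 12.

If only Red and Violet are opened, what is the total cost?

Total cost: 432

Each district is assigned to its cheapest site among the open ones.
{Red, Violet}: #1→Violet 3·18=54, #2→Violet 5·14=70, #3→Red 7·23=161, #4→Red 2·24=48, #5→Red 7·12=84. Service 417; fixed 15; total 432.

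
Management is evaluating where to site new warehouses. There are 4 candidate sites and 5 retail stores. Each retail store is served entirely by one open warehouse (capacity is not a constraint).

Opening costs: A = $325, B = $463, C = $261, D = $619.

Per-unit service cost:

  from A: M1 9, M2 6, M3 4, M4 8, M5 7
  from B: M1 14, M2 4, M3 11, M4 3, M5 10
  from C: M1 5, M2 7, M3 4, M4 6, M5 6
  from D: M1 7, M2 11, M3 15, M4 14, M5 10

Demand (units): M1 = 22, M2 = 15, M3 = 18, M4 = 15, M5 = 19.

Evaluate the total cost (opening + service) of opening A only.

Each retail store is assigned to its cheapest site among the open ones.
{A}: M1→A 9·22=198, M2→A 6·15=90, M3→A 4·18=72, M4→A 8·15=120, M5→A 7·19=133. Service 613; fixed 325; total 938.

Total cost: 938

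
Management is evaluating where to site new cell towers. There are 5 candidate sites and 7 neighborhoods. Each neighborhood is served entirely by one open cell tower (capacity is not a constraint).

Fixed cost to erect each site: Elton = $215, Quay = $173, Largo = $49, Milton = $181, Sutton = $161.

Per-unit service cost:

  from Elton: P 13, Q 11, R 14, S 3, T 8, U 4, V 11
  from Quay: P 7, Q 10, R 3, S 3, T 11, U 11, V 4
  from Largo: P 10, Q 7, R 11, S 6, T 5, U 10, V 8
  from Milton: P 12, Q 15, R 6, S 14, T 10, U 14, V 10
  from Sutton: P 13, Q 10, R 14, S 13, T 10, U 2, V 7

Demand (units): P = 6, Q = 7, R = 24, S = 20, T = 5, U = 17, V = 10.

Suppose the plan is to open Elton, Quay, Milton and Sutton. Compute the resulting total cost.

Total cost: 1088

Each neighborhood is assigned to its cheapest site among the open ones.
{Elton, Quay, Milton, Sutton}: P→Quay 7·6=42, Q→Quay 10·7=70, R→Quay 3·24=72, S→Elton 3·20=60, T→Elton 8·5=40, U→Sutton 2·17=34, V→Quay 4·10=40. Service 358; fixed 730; total 1088.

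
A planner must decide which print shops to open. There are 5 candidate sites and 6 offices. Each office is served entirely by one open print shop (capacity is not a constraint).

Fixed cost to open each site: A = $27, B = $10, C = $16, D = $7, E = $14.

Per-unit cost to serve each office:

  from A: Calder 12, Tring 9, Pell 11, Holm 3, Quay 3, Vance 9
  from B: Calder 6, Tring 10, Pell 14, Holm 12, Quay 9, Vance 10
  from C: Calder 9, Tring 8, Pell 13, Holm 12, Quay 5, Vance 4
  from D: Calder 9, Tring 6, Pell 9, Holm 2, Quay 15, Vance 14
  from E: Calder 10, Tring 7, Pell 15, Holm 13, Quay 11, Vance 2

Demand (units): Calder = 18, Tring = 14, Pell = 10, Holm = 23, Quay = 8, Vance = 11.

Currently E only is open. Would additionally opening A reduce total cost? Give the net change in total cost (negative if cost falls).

Current service cost with {E}: 837.
Adding A: each office re-picks its cheapest; new service cost 503, saving 334.
Extra fixed cost: 27. Net change = 27 − 334 = -307.
(Totals: 851 → 544.)

Yes — net change −307 (cost falls by 307).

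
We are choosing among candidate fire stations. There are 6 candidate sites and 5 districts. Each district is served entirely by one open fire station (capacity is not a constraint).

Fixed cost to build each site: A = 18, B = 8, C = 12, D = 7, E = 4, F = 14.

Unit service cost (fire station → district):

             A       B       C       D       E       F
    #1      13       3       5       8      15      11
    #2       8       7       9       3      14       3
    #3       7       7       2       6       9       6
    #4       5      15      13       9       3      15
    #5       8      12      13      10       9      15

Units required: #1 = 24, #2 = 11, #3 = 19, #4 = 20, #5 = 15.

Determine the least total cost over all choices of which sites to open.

For any fixed open set, each district goes to its cheapest open site; total = fixed + service.
{B, C, D, E}: #1→B 3·24=72, #2→D 3·11=33, #3→C 2·19=38, #4→E 3·20=60, #5→E 9·15=135. Service 338; fixed 31; total 369.
{A, B, C, D, E}: service 323 + fixed 49 = 372
{B, C, E, F}: service 338 + fixed 38 = 376
{A, B, C, D, E, F}: service 323 + fixed 63 = 386
No other subset beats 369.

Minimum total cost: 369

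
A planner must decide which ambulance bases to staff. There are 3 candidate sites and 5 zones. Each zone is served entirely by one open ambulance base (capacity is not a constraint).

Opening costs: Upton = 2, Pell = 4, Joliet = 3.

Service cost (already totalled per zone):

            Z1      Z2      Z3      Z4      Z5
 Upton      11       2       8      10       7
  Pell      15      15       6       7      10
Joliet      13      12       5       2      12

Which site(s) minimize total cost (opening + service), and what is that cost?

For any fixed open set, each zone goes to its cheapest open site; total = fixed + service.
{Upton, Joliet}: Z1→Upton 11, Z2→Upton 2, Z3→Joliet 5, Z4→Joliet 2, Z5→Upton 7. Service 27; fixed 5; total 32.
{Upton, Pell, Joliet}: service 27 + fixed 9 = 36
{Upton, Pell}: service 33 + fixed 6 = 39
{Upton}: service 38 + fixed 2 = 40
(All 7 nonempty subsets were checked; Upton and Joliet is lowest.)

Open Upton and Joliet; minimum total cost 32.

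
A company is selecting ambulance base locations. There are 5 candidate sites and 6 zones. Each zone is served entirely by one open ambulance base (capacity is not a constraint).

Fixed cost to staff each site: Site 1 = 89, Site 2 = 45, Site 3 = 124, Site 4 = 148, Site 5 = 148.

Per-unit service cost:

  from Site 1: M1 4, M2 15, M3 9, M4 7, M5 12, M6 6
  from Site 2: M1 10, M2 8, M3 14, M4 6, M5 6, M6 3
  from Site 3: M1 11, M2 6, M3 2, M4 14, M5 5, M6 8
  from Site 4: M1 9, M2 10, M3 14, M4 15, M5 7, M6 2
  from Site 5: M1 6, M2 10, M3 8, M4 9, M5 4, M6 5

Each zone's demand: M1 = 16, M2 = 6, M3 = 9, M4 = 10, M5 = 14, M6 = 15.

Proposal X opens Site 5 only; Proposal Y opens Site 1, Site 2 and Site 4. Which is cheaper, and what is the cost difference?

Proposal X is cheaper by 52.

Proposal X: {Site 5}: M1→Site 5 6·16=96, M2→Site 5 10·6=60, M3→Site 5 8·9=72, M4→Site 5 9·10=90, M5→Site 5 4·14=56, M6→Site 5 5·15=75. Service 449; fixed 148; total 597.
Proposal Y: {Site 1, Site 2, Site 4}: M1→Site 1 4·16=64, M2→Site 2 8·6=48, M3→Site 1 9·9=81, M4→Site 2 6·10=60, M5→Site 2 6·14=84, M6→Site 4 2·15=30. Service 367; fixed 282; total 649.
Difference: |597 − 649| = 52.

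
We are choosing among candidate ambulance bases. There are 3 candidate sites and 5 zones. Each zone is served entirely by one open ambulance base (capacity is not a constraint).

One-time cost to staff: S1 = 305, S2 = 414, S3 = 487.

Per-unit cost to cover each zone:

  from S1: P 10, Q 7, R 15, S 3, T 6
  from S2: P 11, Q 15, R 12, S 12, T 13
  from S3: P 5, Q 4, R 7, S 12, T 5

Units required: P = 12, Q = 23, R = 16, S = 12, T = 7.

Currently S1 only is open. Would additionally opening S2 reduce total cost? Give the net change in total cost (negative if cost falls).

Current service cost with {S1}: 599.
Adding S2: each zone re-picks its cheapest; new service cost 551, saving 48.
Extra fixed cost: 414. Net change = 414 − 48 = 366.
(Totals: 904 → 1270.)

No — net change +366 (cost rises by 366).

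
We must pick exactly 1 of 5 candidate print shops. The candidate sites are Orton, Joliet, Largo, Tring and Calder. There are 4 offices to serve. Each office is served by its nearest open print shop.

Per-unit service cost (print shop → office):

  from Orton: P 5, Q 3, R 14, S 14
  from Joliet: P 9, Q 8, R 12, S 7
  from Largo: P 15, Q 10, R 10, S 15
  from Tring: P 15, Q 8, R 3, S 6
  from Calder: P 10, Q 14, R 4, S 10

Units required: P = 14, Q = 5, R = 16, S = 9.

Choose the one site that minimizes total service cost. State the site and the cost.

Choose Tring only; total service cost 352.

With exactly 1 open, each office uses its cheapest among the chosen.
{Tring}: P→Tring 15·14=210, Q→Tring 8·5=40, R→Tring 3·16=48, S→Tring 6·9=54. Service cost 352.
{Calder}: service cost 364
{Joliet}: service cost 421
Among all 5 size-1 choices, {Tring} is lowest.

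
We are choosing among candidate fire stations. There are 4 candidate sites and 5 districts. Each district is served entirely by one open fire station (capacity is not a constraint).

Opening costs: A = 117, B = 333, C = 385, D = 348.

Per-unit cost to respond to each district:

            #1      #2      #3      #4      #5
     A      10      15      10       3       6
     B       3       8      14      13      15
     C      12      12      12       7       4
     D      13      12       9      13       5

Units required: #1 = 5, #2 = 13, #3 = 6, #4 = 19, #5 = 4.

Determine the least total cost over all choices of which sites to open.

Minimum total cost: 503

For any fixed open set, each district goes to its cheapest open site; total = fixed + service.
{A}: #1→A 10·5=50, #2→A 15·13=195, #3→A 10·6=60, #4→A 3·19=57, #5→A 6·4=24. Service 386; fixed 117; total 503.
{A, B}: #1→B 3·5=15, #2→B 8·13=104, #3→A 10·6=60, #4→A 3·19=57, #5→A 6·4=24. Service 260; fixed 450; total 710.
{A, D}: #1→A 10·5=50, #2→D 12·13=156, #3→D 9·6=54, #4→A 3·19=57, #5→D 5·4=20. Service 337; fixed 465; total 802.
{A, B, C, D}: service 246 + fixed 1183 = 1429
No other subset beats 503.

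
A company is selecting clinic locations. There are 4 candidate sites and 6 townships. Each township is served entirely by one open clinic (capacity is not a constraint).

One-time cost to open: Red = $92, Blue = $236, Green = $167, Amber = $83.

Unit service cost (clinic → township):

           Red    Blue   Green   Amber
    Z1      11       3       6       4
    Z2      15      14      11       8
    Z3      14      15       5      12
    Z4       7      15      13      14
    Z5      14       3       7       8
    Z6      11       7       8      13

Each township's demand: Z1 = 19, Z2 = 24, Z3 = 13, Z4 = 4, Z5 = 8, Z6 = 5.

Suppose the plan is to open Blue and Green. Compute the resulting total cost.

Total cost: 900

Each township is assigned to its cheapest site among the open ones.
{Blue, Green}: Z1→Blue 3·19=57, Z2→Green 11·24=264, Z3→Green 5·13=65, Z4→Green 13·4=52, Z5→Blue 3·8=24, Z6→Blue 7·5=35. Service 497; fixed 403; total 900.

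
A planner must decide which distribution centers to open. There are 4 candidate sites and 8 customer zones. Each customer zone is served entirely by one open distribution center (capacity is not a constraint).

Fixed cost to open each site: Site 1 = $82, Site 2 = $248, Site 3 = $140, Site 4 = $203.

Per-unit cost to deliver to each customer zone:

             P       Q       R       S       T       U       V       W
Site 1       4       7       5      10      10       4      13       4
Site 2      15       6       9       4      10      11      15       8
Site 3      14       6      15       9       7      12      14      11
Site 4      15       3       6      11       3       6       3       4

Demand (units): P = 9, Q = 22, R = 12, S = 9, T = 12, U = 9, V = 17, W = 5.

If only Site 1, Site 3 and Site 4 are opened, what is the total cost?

Each customer zone is assigned to its cheapest site among the open ones.
{Site 1, Site 3, Site 4}: P→Site 1 4·9=36, Q→Site 4 3·22=66, R→Site 1 5·12=60, S→Site 3 9·9=81, T→Site 4 3·12=36, U→Site 1 4·9=36, V→Site 4 3·17=51, W→Site 1 4·5=20. Service 386; fixed 425; total 811.

Total cost: 811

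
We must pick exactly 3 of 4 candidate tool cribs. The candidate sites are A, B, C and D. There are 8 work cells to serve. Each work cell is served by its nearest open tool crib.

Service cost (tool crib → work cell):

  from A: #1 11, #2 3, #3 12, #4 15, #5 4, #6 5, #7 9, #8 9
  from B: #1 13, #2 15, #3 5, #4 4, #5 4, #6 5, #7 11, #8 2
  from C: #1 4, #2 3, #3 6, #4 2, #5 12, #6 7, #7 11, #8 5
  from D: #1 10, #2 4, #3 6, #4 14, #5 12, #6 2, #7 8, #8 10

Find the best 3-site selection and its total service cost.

With exactly 3 open, each work cell uses its cheapest among the chosen.
{B, C, D}: #1→C 4, #2→C 3, #3→B 5, #4→C 2, #5→B 4, #6→D 2, #7→D 8, #8→B 2. Service cost 30.
{A, B, C}: service cost 34
{A, C, D}: service cost 34
Among all 4 size-3 choices, {B, C, D} is lowest.

Choose B, C and D; total service cost 30.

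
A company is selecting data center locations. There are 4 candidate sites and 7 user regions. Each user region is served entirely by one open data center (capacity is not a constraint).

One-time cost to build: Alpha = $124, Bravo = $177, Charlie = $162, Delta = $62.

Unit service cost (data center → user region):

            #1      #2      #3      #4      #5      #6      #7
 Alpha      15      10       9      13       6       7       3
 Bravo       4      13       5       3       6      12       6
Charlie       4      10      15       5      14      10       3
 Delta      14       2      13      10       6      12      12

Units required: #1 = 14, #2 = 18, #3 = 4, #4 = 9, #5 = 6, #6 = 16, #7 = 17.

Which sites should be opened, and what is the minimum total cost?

For any fixed open set, each user region goes to its cheapest open site; total = fixed + service.
{Charlie, Delta}: #1→Charlie 4·14=56, #2→Delta 2·18=36, #3→Delta 13·4=52, #4→Charlie 5·9=45, #5→Delta 6·6=36, #6→Charlie 10·16=160, #7→Charlie 3·17=51. Service 436; fixed 224; total 660.
{Alpha, Bravo, Delta}: service 338 + fixed 363 = 701
{Bravo, Delta}: #1→Bravo 4·14=56, #2→Delta 2·18=36, #3→Bravo 5·4=20, #4→Bravo 3·9=27, #5→Bravo 6·6=36, #6→Bravo 12·16=192, #7→Bravo 6·17=102. Service 469; fixed 239; total 708.
{Alpha, Bravo, Charlie, Delta}: service 338 + fixed 525 = 863
No other subset beats 660.

Open Charlie and Delta; minimum total cost 660.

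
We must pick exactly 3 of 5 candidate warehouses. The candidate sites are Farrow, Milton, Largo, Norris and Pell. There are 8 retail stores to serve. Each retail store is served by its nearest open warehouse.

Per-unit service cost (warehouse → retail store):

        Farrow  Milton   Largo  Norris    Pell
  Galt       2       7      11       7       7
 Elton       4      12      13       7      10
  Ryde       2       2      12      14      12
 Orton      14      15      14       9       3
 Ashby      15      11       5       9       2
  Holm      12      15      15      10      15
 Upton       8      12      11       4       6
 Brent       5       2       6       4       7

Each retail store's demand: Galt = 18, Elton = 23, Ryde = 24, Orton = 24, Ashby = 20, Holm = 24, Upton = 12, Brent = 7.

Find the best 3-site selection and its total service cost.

Choose Farrow, Norris and Pell; total service cost 604.

With exactly 3 open, each retail store uses its cheapest among the chosen.
{Farrow, Norris, Pell}: Galt→Farrow 2·18=36, Elton→Farrow 4·23=92, Ryde→Farrow 2·24=48, Orton→Pell 3·24=72, Ashby→Pell 2·20=40, Holm→Norris 10·24=240, Upton→Norris 4·12=48, Brent→Norris 4·7=28. Service cost 604.
{Farrow, Milton, Pell}: service cost 662
{Farrow, Largo, Pell}: service cost 683
Among all 10 size-3 choices, {Farrow, Norris, Pell} is lowest.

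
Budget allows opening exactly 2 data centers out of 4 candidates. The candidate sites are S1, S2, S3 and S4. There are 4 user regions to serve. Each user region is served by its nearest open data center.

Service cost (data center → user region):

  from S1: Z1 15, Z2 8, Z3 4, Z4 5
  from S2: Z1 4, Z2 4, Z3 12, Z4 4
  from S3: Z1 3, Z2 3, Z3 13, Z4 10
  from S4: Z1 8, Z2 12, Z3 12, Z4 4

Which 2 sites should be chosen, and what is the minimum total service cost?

Choose S1 and S3; total service cost 15.

With exactly 2 open, each user region uses its cheapest among the chosen.
{S1, S3}: Z1→S3 3, Z2→S3 3, Z3→S1 4, Z4→S1 5. Service cost 15.
{S1, S2}: service cost 16
{S2, S3}: service cost 22
Among all 6 size-2 choices, {S1, S3} is lowest.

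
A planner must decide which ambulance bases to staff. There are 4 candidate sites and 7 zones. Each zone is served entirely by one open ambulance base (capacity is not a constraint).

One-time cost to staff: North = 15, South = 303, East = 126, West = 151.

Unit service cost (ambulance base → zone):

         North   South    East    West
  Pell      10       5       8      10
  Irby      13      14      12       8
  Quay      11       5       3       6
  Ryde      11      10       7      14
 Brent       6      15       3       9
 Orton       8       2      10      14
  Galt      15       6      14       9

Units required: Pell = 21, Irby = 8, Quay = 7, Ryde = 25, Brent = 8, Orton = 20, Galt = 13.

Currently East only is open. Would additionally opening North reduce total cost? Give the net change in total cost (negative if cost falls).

Current service cost with {East}: 866.
Adding North: each zone re-picks its cheapest; new service cost 826, saving 40.
Extra fixed cost: 15. Net change = 15 − 40 = -25.
(Totals: 992 → 967.)

Yes — net change −25 (cost falls by 25).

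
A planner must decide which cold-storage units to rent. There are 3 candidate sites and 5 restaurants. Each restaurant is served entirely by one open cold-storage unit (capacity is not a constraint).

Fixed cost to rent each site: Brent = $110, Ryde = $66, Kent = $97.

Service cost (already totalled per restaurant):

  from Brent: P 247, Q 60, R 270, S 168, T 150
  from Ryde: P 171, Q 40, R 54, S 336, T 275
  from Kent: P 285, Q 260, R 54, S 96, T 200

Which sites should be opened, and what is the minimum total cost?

For any fixed open set, each restaurant goes to its cheapest open site; total = fixed + service.
{Ryde, Kent}: P→Ryde 171, Q→Ryde 40, R→Ryde 54, S→Kent 96, T→Kent 200. Service 561; fixed 163; total 724.
{Brent, Ryde}: service 583 + fixed 176 = 759
{Brent, Ryde, Kent}: service 511 + fixed 273 = 784
{Ryde}: service 876 + fixed 66 = 942
No other subset beats 724.

Open Ryde and Kent; minimum total cost 724.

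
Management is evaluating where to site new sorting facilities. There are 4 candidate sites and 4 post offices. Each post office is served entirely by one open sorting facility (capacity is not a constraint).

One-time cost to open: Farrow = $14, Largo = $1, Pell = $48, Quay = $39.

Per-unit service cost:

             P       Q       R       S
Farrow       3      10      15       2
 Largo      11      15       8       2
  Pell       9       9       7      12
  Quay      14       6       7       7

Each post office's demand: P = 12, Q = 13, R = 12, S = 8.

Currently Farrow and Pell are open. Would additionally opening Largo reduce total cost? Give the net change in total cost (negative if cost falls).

No — net change +1 (cost rises by 1).

Current service cost with {Farrow, Pell}: 253.
Adding Largo: each post office re-picks its cheapest; new service cost 253, saving 0.
Extra fixed cost: 1. Net change = 1 − 0 = 1.
(Totals: 315 → 316.)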